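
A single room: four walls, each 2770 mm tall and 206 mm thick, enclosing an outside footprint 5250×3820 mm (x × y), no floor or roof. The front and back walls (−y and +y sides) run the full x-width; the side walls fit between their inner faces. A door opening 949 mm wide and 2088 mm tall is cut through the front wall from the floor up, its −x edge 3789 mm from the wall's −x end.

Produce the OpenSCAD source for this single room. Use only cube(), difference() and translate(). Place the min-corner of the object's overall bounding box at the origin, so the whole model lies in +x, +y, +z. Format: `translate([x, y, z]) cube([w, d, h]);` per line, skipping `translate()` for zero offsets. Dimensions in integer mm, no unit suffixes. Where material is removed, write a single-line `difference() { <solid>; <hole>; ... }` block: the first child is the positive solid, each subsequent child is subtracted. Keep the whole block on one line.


difference() { cube([5250, 206, 2770]); translate([3789, 0, 0]) cube([949, 206, 2088]); }
translate([0, 3614, 0]) cube([5250, 206, 2770]);
translate([0, 206, 0]) cube([206, 3408, 2770]);
translate([5044, 206, 0]) cube([206, 3408, 2770]);


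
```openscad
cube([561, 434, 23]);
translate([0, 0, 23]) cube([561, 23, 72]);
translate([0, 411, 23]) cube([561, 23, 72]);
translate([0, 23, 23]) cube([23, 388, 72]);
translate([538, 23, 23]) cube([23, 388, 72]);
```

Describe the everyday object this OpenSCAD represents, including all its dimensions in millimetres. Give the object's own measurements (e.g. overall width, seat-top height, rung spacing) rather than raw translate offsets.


An open-topped rectangular box: outside dimensions 561×434×95 mm, with a uniform wall and base thickness of 23 mm. The base is a full 561×434 slab on the floor; four walls sit on top of the base. The front and back walls (the −y and +y sides) span the full width; the two side walls fit between them.


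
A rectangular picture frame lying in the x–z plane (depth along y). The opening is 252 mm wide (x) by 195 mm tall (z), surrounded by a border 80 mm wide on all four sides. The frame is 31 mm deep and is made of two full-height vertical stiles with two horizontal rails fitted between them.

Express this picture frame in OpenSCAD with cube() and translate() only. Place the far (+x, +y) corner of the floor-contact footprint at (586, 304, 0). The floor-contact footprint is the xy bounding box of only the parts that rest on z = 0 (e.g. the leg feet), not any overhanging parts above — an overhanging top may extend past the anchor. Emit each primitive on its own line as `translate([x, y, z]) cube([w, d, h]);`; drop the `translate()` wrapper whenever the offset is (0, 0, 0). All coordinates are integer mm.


translate([174, 273, 0]) cube([80, 31, 355]);
translate([506, 273, 0]) cube([80, 31, 355]);
translate([254, 273, 0]) cube([252, 31, 80]);
translate([254, 273, 275]) cube([252, 31, 80]);


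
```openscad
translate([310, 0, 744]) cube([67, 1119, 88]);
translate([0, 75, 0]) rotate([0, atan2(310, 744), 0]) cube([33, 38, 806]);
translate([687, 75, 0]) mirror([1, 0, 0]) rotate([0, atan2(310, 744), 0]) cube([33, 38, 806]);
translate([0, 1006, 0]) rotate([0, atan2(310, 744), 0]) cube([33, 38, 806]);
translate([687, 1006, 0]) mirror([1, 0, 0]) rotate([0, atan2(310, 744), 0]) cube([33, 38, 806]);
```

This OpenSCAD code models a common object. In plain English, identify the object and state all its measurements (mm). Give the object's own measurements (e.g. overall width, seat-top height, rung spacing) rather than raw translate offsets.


A sawhorse. A 67×1119×88 mm beam (x, y, z) sits on two A-frame leg pairs. Each pair is two raked legs of 33×38 mm section (38 mm along y) splaying symmetrically in x. Each leg rises 744 mm vertically over 310 mm of horizontal reach and is 806 mm long along its own axis. Every leg's outer bottom edge rests on the floor and its outer top edge meets a bottom edge of the beam — the left legs (tilting toward +x) meet the beam's −x bottom edge, the right legs (their mirror images, tilting toward −x) meet its +x bottom edge — so the leg tops tuck under the beam, the beam's underside is 744 mm above the floor, and the feet are 687 mm apart outside-to-outside with the beam centred between them. The two leg pairs are set in 75 mm from either end of the beam.


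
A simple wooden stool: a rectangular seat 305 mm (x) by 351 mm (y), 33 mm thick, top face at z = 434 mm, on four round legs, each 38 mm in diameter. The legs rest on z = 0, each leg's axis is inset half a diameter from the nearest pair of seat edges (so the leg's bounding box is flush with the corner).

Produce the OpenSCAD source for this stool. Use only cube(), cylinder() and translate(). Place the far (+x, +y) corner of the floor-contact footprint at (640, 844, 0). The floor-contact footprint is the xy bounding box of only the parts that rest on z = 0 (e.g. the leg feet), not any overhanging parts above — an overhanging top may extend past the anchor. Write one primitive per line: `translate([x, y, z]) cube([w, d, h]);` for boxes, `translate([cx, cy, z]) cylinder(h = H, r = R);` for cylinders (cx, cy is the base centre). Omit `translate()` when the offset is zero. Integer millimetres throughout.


translate([335, 493, 401]) cube([305, 351, 33]);
translate([354, 512, 0]) cylinder(h = 401, r = 19);
translate([621, 512, 0]) cylinder(h = 401, r = 19);
translate([354, 825, 0]) cylinder(h = 401, r = 19);
translate([621, 825, 0]) cylinder(h = 401, r = 19);


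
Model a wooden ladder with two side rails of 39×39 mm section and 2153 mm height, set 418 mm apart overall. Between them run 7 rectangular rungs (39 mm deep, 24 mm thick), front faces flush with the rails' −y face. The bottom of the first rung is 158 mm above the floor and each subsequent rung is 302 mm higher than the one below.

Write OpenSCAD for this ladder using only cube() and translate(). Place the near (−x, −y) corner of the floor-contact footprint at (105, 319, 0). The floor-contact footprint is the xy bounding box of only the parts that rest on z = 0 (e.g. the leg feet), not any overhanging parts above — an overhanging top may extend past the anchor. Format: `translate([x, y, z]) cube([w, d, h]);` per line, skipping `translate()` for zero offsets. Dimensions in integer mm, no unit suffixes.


translate([105, 319, 0]) cube([39, 39, 2153]);
translate([484, 319, 0]) cube([39, 39, 2153]);
translate([144, 319, 158]) cube([340, 39, 24]);
translate([144, 319, 460]) cube([340, 39, 24]);
translate([144, 319, 762]) cube([340, 39, 24]);
translate([144, 319, 1064]) cube([340, 39, 24]);
translate([144, 319, 1366]) cube([340, 39, 24]);
translate([144, 319, 1668]) cube([340, 39, 24]);
translate([144, 319, 1970]) cube([340, 39, 24]);


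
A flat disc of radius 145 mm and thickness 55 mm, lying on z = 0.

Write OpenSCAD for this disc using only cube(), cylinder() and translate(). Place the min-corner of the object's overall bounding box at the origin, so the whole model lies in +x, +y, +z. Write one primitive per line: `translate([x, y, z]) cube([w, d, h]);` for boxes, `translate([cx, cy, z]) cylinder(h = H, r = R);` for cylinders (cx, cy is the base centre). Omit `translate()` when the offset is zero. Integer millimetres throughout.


translate([145, 145, 0]) cylinder(h = 55, r = 145);


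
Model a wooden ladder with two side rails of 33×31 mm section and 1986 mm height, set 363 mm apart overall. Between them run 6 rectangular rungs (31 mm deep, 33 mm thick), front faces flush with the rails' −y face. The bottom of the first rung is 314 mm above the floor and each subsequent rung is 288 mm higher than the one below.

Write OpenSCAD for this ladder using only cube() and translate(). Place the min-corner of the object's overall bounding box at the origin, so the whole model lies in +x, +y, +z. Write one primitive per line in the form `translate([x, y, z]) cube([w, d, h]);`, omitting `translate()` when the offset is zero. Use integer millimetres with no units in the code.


cube([33, 31, 1986]);
translate([330, 0, 0]) cube([33, 31, 1986]);
translate([33, 0, 314]) cube([297, 31, 33]);
translate([33, 0, 602]) cube([297, 31, 33]);
translate([33, 0, 890]) cube([297, 31, 33]);
translate([33, 0, 1178]) cube([297, 31, 33]);
translate([33, 0, 1466]) cube([297, 31, 33]);
translate([33, 0, 1754]) cube([297, 31, 33]);


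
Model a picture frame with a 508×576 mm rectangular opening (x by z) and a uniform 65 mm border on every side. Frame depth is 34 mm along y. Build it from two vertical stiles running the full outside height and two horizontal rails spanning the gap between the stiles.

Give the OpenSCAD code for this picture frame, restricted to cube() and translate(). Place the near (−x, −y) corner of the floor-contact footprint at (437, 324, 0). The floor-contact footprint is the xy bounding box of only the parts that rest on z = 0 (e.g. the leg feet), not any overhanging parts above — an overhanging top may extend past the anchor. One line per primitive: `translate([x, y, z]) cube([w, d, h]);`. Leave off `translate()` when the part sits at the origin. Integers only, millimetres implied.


translate([437, 324, 0]) cube([65, 34, 706]);
translate([1010, 324, 0]) cube([65, 34, 706]);
translate([502, 324, 0]) cube([508, 34, 65]);
translate([502, 324, 641]) cube([508, 34, 65]);


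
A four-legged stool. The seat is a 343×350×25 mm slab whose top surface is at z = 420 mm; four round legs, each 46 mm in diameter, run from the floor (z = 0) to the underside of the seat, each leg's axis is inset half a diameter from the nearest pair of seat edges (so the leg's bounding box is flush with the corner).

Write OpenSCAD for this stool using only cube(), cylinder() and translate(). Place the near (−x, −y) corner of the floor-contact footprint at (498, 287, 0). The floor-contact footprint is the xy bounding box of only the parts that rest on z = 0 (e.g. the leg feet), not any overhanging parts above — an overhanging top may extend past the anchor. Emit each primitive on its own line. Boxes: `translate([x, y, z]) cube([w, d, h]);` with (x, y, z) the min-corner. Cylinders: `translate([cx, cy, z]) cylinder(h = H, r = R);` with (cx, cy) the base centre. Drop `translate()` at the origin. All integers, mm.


translate([498, 287, 395]) cube([343, 350, 25]);
translate([521, 310, 0]) cylinder(h = 395, r = 23);
translate([818, 310, 0]) cylinder(h = 395, r = 23);
translate([521, 614, 0]) cylinder(h = 395, r = 23);
translate([818, 614, 0]) cylinder(h = 395, r = 23);


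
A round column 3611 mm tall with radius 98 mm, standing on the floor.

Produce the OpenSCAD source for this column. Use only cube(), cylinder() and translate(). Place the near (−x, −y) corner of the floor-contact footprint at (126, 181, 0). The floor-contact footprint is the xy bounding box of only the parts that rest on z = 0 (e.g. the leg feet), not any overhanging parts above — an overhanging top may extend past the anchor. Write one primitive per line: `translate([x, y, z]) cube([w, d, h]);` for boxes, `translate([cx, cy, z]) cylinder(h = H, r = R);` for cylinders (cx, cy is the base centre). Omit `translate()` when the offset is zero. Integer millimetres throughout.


translate([224, 279, 0]) cylinder(h = 3611, r = 98);


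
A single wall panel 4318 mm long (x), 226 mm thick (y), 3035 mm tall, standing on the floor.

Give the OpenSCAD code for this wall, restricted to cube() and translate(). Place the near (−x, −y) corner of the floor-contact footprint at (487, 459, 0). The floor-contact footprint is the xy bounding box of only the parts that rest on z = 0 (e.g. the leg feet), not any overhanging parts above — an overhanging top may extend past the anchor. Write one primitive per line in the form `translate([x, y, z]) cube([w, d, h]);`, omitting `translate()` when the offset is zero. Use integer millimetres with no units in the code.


translate([487, 459, 0]) cube([4318, 226, 3035]);


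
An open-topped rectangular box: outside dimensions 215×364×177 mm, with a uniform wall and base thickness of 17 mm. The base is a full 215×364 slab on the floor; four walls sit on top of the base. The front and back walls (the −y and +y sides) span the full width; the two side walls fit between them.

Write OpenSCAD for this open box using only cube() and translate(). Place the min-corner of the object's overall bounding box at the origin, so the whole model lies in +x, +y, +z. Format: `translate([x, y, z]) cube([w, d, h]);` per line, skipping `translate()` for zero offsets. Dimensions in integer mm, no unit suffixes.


cube([215, 364, 17]);
translate([0, 0, 17]) cube([215, 17, 160]);
translate([0, 347, 17]) cube([215, 17, 160]);
translate([0, 17, 17]) cube([17, 330, 160]);
translate([198, 17, 17]) cube([17, 330, 160]);


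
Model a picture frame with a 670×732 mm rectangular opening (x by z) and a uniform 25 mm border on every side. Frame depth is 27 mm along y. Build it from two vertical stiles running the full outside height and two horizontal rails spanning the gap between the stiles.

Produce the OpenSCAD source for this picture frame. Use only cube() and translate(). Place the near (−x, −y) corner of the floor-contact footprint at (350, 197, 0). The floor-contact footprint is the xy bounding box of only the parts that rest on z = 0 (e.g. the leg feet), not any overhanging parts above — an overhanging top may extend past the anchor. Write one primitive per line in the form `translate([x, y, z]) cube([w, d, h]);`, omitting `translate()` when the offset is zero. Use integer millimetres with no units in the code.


translate([350, 197, 0]) cube([25, 27, 782]);
translate([1045, 197, 0]) cube([25, 27, 782]);
translate([375, 197, 0]) cube([670, 27, 25]);
translate([375, 197, 757]) cube([670, 27, 25]);


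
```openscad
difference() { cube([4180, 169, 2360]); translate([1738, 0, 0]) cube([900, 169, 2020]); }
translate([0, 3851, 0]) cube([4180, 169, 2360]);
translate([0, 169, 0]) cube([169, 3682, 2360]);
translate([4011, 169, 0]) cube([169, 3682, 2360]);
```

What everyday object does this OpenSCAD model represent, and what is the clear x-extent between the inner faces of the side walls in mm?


A single room. The interior width is 3842 mm.

Four walls enclosing a rectangle with a door in the front wall — a room. Outside width 4180 minus two 169 mm walls gives 3842 mm.


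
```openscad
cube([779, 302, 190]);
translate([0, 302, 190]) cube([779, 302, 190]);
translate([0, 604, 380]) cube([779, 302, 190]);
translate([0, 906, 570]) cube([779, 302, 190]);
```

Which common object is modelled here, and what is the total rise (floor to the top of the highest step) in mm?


A staircase. The total rise is 760 mm.

4 identical blocks, each offset up and back from the previous — a staircase. Each step is 190 mm tall and there are 4 of them, so the total rise is 4 × 190 = 760 mm.


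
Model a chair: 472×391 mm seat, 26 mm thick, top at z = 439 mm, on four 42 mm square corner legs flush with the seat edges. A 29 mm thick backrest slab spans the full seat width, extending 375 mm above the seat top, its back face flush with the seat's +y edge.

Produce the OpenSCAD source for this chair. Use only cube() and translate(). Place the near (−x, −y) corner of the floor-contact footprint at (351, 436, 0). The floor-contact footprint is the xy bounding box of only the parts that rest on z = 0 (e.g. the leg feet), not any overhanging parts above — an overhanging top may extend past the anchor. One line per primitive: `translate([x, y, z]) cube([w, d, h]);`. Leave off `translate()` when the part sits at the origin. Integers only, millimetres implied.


translate([351, 436, 413]) cube([472, 391, 26]);
translate([351, 436, 0]) cube([42, 42, 413]);
translate([781, 436, 0]) cube([42, 42, 413]);
translate([351, 785, 0]) cube([42, 42, 413]);
translate([781, 785, 0]) cube([42, 42, 413]);
translate([351, 798, 439]) cube([472, 29, 375]);


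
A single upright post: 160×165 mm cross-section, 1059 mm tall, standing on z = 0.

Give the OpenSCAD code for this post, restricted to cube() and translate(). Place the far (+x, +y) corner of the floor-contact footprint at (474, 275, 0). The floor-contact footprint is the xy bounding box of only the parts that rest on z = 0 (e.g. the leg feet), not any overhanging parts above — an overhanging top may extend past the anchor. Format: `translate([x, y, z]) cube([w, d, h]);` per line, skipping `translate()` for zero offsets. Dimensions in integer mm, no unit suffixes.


translate([314, 110, 0]) cube([160, 165, 1059]);


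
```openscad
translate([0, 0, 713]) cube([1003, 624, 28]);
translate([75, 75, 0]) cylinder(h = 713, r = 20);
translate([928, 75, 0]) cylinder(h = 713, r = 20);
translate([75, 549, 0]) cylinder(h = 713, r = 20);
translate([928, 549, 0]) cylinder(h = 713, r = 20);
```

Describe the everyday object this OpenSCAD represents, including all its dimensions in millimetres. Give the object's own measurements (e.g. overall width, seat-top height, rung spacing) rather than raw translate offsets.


A rectangular dining table. The top is 1003×624×28 mm with its upper surface at z = 741 mm. It stands on four round legs of 40 mm diameter, each leg's bounding box inset 55 mm from the nearest pair of top edges, running from the floor to the underside of the top.


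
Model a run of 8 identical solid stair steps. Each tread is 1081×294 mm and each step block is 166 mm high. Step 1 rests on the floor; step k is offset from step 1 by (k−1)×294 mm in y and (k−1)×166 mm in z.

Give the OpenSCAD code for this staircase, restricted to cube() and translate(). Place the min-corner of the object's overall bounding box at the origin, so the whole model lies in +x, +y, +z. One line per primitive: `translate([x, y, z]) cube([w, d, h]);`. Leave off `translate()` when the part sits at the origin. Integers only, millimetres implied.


cube([1081, 294, 166]);
translate([0, 294, 166]) cube([1081, 294, 166]);
translate([0, 588, 332]) cube([1081, 294, 166]);
translate([0, 882, 498]) cube([1081, 294, 166]);
translate([0, 1176, 664]) cube([1081, 294, 166]);
translate([0, 1470, 830]) cube([1081, 294, 166]);
translate([0, 1764, 996]) cube([1081, 294, 166]);
translate([0, 2058, 1162]) cube([1081, 294, 166]);


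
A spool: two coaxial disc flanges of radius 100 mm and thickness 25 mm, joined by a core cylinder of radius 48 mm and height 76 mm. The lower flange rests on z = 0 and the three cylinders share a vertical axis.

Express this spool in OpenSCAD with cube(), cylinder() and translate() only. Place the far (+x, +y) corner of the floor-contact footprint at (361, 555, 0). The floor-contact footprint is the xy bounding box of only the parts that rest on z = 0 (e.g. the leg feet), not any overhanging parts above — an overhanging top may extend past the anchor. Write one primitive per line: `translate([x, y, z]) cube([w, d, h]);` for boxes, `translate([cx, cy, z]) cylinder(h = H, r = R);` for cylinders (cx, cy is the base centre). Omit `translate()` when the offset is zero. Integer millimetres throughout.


translate([261, 455, 0]) cylinder(h = 25, r = 100);
translate([261, 455, 25]) cylinder(h = 76, r = 48);
translate([261, 455, 101]) cylinder(h = 25, r = 100);


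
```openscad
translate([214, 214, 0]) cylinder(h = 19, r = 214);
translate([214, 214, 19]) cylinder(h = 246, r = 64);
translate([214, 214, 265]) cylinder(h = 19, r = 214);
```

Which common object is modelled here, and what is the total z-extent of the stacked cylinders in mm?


A spool. The overall height is 284 mm.

Three coaxial cylinders, large–small–large — a spool. Two 19 mm flanges and a 246 mm core give 19 + 246 + 19 = 284 mm.


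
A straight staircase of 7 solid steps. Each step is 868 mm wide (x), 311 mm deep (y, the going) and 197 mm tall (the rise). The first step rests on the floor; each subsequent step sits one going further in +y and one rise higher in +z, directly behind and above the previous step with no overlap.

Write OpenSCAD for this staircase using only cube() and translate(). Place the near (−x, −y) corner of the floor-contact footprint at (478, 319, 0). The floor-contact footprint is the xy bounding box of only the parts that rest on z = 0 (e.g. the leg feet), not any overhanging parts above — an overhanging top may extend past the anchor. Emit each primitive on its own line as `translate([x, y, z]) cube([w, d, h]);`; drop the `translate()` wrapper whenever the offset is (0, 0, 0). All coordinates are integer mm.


translate([478, 319, 0]) cube([868, 311, 197]);
translate([478, 630, 197]) cube([868, 311, 197]);
translate([478, 941, 394]) cube([868, 311, 197]);
translate([478, 1252, 591]) cube([868, 311, 197]);
translate([478, 1563, 788]) cube([868, 311, 197]);
translate([478, 1874, 985]) cube([868, 311, 197]);
translate([478, 2185, 1182]) cube([868, 311, 197]);


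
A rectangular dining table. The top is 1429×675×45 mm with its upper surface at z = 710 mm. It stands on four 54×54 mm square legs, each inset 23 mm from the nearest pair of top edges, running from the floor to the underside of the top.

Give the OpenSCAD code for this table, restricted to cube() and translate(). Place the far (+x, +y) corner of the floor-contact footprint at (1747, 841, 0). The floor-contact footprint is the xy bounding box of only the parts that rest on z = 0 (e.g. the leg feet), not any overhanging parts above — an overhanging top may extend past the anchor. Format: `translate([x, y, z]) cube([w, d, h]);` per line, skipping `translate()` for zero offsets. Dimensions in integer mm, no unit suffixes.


translate([341, 189, 665]) cube([1429, 675, 45]);
translate([364, 212, 0]) cube([54, 54, 665]);
translate([1693, 212, 0]) cube([54, 54, 665]);
translate([364, 787, 0]) cube([54, 54, 665]);
translate([1693, 787, 0]) cube([54, 54, 665]);


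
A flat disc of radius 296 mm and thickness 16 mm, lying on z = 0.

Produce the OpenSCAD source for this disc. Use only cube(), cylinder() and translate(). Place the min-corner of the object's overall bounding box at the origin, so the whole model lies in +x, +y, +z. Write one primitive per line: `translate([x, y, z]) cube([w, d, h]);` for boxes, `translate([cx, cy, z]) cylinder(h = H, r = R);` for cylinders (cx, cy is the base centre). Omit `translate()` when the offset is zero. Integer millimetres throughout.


translate([296, 296, 0]) cylinder(h = 16, r = 296);


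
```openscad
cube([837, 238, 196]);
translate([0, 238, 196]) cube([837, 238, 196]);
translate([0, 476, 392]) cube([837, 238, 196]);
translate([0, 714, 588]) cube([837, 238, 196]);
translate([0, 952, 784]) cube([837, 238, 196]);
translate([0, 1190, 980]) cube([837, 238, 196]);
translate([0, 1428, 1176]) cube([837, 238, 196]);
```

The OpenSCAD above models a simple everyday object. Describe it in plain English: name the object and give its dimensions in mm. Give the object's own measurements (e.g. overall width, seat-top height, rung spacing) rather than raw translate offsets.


A straight staircase of 7 solid steps. Each step is 837 mm wide (x), 238 mm deep (y, the going) and 196 mm tall (the rise). The first step rests on the floor; each subsequent step sits one going further in +y and one rise higher in +z, directly behind and above the previous step with no overlap.


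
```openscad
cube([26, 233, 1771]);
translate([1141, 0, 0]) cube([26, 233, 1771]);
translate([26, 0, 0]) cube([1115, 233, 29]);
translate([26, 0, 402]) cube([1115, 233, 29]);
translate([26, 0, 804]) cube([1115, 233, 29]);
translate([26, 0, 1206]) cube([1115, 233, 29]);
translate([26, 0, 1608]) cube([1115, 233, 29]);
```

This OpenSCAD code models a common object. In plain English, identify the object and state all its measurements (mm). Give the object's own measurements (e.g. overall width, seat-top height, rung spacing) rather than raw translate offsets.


An open bookshelf. Two side panels, each 26 mm thick, 233 mm deep and 1771 mm tall, stand 1167 mm apart (outside-to-outside). Between them sit 5 shelves, each 29 mm thick and 233 mm deep, spanning the full gap between the sides. The bottom shelf rests on the floor (its underside at z = 0) and the clear gap between one shelf's top and the next shelf's underside is 373 mm.


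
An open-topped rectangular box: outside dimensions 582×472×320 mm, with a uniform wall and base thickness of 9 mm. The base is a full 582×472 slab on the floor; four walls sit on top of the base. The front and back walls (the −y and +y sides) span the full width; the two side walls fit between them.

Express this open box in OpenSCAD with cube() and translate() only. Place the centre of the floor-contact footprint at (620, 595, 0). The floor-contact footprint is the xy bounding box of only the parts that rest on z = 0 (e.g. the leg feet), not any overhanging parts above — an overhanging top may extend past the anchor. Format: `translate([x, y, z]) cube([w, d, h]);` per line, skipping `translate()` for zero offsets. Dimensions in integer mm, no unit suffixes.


translate([329, 359, 0]) cube([582, 472, 9]);
translate([329, 359, 9]) cube([582, 9, 311]);
translate([329, 822, 9]) cube([582, 9, 311]);
translate([329, 368, 9]) cube([9, 454, 311]);
translate([902, 368, 9]) cube([9, 454, 311]);


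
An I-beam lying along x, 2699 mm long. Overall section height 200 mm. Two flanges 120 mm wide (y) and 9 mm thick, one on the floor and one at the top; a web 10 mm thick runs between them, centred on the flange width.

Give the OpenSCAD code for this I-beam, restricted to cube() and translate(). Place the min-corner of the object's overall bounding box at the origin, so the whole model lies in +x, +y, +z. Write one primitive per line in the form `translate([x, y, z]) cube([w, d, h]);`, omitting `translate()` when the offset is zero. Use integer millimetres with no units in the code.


cube([2699, 120, 9]);
translate([0, 55, 9]) cube([2699, 10, 182]);
translate([0, 0, 191]) cube([2699, 120, 9]);


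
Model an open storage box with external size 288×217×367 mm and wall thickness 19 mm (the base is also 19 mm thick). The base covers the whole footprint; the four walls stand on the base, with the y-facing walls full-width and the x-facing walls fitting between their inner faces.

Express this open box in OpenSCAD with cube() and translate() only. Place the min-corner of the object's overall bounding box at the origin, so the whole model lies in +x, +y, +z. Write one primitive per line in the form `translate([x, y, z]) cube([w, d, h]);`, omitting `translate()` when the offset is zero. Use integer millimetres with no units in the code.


cube([288, 217, 19]);
translate([0, 0, 19]) cube([288, 19, 348]);
translate([0, 198, 19]) cube([288, 19, 348]);
translate([0, 19, 19]) cube([19, 179, 348]);
translate([269, 19, 19]) cube([19, 179, 348]);


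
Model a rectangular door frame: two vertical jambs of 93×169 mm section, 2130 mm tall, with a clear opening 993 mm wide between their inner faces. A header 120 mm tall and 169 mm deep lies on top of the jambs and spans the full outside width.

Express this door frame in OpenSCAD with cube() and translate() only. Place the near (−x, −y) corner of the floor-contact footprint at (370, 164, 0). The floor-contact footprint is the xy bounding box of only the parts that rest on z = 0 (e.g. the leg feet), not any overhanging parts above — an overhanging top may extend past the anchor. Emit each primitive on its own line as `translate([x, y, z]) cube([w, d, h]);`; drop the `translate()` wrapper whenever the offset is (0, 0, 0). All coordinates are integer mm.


translate([370, 164, 0]) cube([93, 169, 2130]);
translate([1456, 164, 0]) cube([93, 169, 2130]);
translate([370, 164, 2130]) cube([1179, 169, 120]);


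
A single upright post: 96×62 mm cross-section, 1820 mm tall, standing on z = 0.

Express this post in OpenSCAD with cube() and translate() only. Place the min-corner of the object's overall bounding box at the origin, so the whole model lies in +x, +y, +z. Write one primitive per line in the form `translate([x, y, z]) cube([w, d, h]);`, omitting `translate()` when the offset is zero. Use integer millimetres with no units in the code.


cube([96, 62, 1820]);


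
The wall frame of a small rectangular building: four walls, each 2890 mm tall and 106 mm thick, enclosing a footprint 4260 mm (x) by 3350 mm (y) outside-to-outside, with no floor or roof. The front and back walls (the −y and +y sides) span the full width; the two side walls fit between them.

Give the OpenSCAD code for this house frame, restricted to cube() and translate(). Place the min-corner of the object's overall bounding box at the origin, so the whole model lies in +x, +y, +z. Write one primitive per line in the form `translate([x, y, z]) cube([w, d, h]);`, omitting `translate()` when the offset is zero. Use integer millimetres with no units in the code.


cube([4260, 106, 2890]);
translate([0, 3244, 0]) cube([4260, 106, 2890]);
translate([0, 106, 0]) cube([106, 3138, 2890]);
translate([4154, 106, 0]) cube([106, 3138, 2890]);


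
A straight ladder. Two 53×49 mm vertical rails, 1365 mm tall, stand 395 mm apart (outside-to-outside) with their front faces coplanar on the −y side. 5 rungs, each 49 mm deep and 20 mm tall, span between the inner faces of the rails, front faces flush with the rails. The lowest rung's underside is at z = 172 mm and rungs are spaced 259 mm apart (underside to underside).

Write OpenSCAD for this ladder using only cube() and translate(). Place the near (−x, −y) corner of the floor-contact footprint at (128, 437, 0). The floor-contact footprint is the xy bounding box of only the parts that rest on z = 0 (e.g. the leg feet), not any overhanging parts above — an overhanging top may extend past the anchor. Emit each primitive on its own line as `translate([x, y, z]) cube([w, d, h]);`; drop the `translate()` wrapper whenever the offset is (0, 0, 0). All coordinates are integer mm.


translate([128, 437, 0]) cube([53, 49, 1365]);
translate([470, 437, 0]) cube([53, 49, 1365]);
translate([181, 437, 172]) cube([289, 49, 20]);
translate([181, 437, 431]) cube([289, 49, 20]);
translate([181, 437, 690]) cube([289, 49, 20]);
translate([181, 437, 949]) cube([289, 49, 20]);
translate([181, 437, 1208]) cube([289, 49, 20]);


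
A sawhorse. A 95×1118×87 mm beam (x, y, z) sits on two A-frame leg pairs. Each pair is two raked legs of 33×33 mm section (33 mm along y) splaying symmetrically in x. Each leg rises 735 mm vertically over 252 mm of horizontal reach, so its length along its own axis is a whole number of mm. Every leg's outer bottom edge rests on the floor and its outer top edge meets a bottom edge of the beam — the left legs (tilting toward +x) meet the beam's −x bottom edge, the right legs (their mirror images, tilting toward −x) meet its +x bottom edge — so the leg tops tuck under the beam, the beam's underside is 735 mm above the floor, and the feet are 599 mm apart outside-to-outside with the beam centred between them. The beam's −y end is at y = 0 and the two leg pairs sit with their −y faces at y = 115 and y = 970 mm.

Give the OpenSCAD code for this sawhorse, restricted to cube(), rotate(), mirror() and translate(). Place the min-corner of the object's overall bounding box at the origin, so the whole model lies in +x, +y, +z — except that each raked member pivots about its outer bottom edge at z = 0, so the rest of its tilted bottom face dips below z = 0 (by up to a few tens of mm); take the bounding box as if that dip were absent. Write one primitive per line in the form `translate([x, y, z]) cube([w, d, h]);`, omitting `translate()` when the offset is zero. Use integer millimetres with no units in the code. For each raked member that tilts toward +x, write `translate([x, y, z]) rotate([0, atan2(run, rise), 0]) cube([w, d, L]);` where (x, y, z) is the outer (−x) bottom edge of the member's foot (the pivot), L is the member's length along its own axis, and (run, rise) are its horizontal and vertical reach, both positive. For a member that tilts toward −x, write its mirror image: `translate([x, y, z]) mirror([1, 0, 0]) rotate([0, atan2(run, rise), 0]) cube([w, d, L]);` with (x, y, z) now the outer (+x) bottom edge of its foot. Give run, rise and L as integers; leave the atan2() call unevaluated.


translate([252, 0, 735]) cube([95, 1118, 87]);
translate([0, 115, 0]) rotate([0, atan2(252, 735), 0]) cube([33, 33, 777]);
translate([599, 115, 0]) mirror([1, 0, 0]) rotate([0, atan2(252, 735), 0]) cube([33, 33, 777]);
translate([0, 970, 0]) rotate([0, atan2(252, 735), 0]) cube([33, 33, 777]);
translate([599, 970, 0]) mirror([1, 0, 0]) rotate([0, atan2(252, 735), 0]) cube([33, 33, 777]);


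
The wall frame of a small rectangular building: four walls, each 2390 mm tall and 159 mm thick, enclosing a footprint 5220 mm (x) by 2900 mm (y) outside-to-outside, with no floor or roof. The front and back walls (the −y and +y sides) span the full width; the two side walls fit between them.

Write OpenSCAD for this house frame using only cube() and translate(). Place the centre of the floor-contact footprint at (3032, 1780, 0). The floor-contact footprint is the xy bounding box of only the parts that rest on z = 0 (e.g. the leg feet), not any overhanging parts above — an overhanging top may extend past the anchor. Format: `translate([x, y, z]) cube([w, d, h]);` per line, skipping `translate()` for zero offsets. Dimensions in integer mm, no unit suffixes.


translate([422, 330, 0]) cube([5220, 159, 2390]);
translate([422, 3071, 0]) cube([5220, 159, 2390]);
translate([422, 489, 0]) cube([159, 2582, 2390]);
translate([5483, 489, 0]) cube([159, 2582, 2390]);


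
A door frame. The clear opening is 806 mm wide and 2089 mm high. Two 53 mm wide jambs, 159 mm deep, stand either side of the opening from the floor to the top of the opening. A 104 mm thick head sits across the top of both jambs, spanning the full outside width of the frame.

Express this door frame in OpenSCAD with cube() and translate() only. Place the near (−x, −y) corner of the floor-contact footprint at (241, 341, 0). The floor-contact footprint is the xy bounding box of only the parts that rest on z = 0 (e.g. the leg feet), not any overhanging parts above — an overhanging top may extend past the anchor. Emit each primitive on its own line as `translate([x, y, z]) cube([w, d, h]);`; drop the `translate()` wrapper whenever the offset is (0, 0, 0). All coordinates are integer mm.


translate([241, 341, 0]) cube([53, 159, 2089]);
translate([1100, 341, 0]) cube([53, 159, 2089]);
translate([241, 341, 2089]) cube([912, 159, 104]);


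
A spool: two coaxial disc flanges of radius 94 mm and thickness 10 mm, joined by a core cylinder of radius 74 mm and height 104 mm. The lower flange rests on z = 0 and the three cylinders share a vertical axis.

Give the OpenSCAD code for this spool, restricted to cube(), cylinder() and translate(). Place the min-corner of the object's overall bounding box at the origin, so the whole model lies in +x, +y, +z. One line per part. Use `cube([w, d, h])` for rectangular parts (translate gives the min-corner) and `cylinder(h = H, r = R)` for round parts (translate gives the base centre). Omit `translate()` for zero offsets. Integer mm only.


translate([94, 94, 0]) cylinder(h = 10, r = 94);
translate([94, 94, 10]) cylinder(h = 104, r = 74);
translate([94, 94, 114]) cylinder(h = 10, r = 94);


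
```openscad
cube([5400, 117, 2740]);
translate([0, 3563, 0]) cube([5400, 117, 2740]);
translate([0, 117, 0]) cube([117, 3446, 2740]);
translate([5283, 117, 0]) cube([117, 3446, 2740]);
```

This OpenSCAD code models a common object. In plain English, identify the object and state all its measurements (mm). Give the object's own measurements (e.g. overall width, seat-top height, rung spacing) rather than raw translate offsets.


The wall frame of a small rectangular building: four walls, each 2740 mm tall and 117 mm thick, enclosing a footprint 5400 mm (x) by 3680 mm (y) outside-to-outside, with no floor or roof. The front and back walls (the −y and +y sides) span the full width; the two side walls fit between them.


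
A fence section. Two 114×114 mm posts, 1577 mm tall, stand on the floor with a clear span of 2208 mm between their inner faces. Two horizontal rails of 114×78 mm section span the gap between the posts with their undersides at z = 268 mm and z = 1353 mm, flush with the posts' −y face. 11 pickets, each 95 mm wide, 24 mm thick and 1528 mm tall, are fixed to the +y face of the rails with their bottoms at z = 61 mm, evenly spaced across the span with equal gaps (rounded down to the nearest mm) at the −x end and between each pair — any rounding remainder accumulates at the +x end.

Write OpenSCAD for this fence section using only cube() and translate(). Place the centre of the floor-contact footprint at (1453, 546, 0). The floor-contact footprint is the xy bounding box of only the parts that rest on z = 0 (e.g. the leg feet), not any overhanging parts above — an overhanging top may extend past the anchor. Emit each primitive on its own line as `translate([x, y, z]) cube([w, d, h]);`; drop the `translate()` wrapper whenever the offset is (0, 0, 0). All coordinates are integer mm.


translate([235, 489, 0]) cube([114, 114, 1577]);
translate([2557, 489, 0]) cube([114, 114, 1577]);
translate([349, 489, 268]) cube([2208, 114, 78]);
translate([349, 489, 1353]) cube([2208, 114, 78]);
translate([445, 603, 61]) cube([95, 24, 1528]);
translate([636, 603, 61]) cube([95, 24, 1528]);
translate([827, 603, 61]) cube([95, 24, 1528]);
translate([1018, 603, 61]) cube([95, 24, 1528]);
translate([1209, 603, 61]) cube([95, 24, 1528]);
translate([1400, 603, 61]) cube([95, 24, 1528]);
translate([1591, 603, 61]) cube([95, 24, 1528]);
translate([1782, 603, 61]) cube([95, 24, 1528]);
translate([1973, 603, 61]) cube([95, 24, 1528]);
translate([2164, 603, 61]) cube([95, 24, 1528]);
translate([2355, 603, 61]) cube([95, 24, 1528]);


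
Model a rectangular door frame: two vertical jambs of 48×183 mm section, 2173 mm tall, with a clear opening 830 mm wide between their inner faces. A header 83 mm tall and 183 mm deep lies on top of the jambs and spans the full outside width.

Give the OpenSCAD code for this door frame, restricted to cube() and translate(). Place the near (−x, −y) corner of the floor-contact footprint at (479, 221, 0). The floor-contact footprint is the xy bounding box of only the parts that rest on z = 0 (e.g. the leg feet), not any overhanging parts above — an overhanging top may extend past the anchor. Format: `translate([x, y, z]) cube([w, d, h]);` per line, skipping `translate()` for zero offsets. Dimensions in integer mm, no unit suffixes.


translate([479, 221, 0]) cube([48, 183, 2173]);
translate([1357, 221, 0]) cube([48, 183, 2173]);
translate([479, 221, 2173]) cube([926, 183, 83]);


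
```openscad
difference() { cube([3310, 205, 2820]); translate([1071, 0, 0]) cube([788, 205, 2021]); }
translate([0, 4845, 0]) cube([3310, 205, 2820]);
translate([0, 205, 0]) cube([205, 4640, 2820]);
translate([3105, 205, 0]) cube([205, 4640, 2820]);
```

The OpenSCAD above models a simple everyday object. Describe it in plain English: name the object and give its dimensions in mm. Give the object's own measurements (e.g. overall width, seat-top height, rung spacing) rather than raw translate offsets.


A single room: four walls, each 2820 mm tall and 205 mm thick, enclosing an outside footprint 3310×5050 mm (x × y), no floor or roof. The front and back walls (−y and +y sides) run the full x-width; the side walls fit between their inner faces. A door opening 788 mm wide and 2021 mm tall is cut through the front wall from the floor up, its −x edge 1071 mm from the wall's −x end.


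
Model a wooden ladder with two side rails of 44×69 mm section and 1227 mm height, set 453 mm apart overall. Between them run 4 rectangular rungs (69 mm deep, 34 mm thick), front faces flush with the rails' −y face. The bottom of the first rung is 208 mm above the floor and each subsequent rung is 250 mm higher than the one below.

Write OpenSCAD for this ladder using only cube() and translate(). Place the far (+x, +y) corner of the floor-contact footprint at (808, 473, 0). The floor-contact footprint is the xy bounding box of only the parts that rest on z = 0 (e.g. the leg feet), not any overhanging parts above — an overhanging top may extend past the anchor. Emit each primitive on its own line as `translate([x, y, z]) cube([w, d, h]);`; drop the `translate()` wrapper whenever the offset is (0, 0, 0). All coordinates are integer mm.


translate([355, 404, 0]) cube([44, 69, 1227]);
translate([764, 404, 0]) cube([44, 69, 1227]);
translate([399, 404, 208]) cube([365, 69, 34]);
translate([399, 404, 458]) cube([365, 69, 34]);
translate([399, 404, 708]) cube([365, 69, 34]);
translate([399, 404, 958]) cube([365, 69, 34]);
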